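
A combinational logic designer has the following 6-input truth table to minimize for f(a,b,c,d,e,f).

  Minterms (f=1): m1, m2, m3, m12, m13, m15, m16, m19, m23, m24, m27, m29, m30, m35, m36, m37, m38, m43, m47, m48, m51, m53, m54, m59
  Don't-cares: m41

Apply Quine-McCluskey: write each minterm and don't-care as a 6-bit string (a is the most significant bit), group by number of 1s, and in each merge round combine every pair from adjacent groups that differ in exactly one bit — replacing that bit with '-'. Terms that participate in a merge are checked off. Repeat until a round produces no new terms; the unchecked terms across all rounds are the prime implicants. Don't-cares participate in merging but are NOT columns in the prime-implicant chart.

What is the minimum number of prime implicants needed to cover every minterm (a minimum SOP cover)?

14

Round 0: 000001✓ 000010✓ 000011✓ 001100✓ 001101✓ 001111✓ 010000✓ 010011✓ 010111✓ 011000✓ 011011✓ 011101✓ 011110 100011✓ 100100✓ 100101✓ 100110✓ 101001✓ 101011✓ 101111✓ 110000✓ 110011✓ 110101✓ 110110✓ 111011✓
Round 1: -00011✓ -01111 -10000 -10011✓ -11011✓ 0-0011✓ 0-1101 0000-1 00001- 0011-1 00110- 01-000 01-011✓ 010-11 1-0011✓ 1-0101 1-0110 1-1011✓ 10-011✓ 1001-0 10010- 101-11 1010-1 11-011✓
Round 2: --0011 -1-011 1--011
PIs = {--0011, -01111, -1-011, -10000, 0-1101, 0000-1, 00001-, 0011-1, 00110-, 01-000, 010-11, 011110, 1--011, 1-0101, 1-0110, 1001-0, 10010-, 101-11, 1010-1}
Coverage chart:
  m1: 0000-1 ←essential
  m2: 00001- ←essential
  m3: --0011,0000-1,00001-
  m12: 00110- ←essential
  m13: 0-1101,0011-1,00110-
  m15: -01111,0011-1
  m16: -10000,01-000
  m19: --0011,-1-011,010-11
  m23: 010-11 ←essential
  m24: 01-000 ←essential
  m27: -1-011 ←essential
  m29: 0-1101 ←essential
  m30: 011110 ←essential
  m35: --0011,1--011
  m36: 1001-0,10010-
  m37: 1-0101,10010-
  m38: 1-0110,1001-0
  m43: 1--011,101-11,1010-1
  m47: -01111,101-11
  m48: -10000 ←essential
  m51: --0011,-1-011,1--011
  m53: 1-0101 ←essential
  m54: 1-0110 ←essential
  m59: -1-011,1--011
Essential: -1-011, -10000, 0-1101, 0000-1, 00001-, 00110-, 01-000, 010-11, 011110, 1-0101, 1-0110
Petrick residual → -01111, 1--011, 1001-0
Min cover (14 terms): b'cdef + bd'ef + bc'd'e'f' + a'cde'f + a'b'c'd'f + a'b'c'd'e + a'b'cde' + a'bd'e'f' + a'bc'ef + a'bcdef' + ad'ef + ac'de'f + ac'def' + ab'c'df'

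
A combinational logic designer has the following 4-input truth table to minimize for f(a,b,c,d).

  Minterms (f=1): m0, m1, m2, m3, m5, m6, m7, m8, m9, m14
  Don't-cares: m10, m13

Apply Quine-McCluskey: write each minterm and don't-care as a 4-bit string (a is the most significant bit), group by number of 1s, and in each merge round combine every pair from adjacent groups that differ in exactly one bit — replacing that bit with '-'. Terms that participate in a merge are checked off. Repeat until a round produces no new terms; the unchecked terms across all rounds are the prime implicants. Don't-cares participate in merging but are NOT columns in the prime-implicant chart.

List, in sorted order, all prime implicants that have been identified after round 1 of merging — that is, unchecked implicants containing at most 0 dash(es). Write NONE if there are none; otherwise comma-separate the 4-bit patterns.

Round 0: 0000✓ 0001✓ 0010✓ 0011✓ 0101✓ 0110✓ 0111✓ 1000✓ 1001✓ 1010✓ 1101✓ 1110✓
Round 1: -000✓ -001✓ -010✓ -101✓ -110✓ 0-01✓ 0-10✓ 0-11✓ 00-0✓ 00-1✓ 000-✓ 001-✓ 01-1✓ 011-✓ 1-01✓ 1-10✓ 10-0✓ 100-✓
Round 2: --01 --10 -0-0 -00- 0--1 0-1- 00--
PIs = {--01, --10, -0-0, -00-, 0--1, 0-1-, 00--}

NONE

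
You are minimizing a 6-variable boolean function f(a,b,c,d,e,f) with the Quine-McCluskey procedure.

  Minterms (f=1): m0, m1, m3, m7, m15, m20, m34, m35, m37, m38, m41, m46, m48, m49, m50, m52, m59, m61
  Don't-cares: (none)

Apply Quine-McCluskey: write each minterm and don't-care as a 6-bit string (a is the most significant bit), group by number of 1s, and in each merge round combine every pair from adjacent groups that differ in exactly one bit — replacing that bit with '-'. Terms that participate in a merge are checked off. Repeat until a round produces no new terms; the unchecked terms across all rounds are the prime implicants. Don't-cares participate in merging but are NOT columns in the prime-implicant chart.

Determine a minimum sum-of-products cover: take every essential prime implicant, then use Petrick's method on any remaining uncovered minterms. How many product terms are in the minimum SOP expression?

[col 0] 000000*, 000001*, 000011*, 000111*, 001111*, 010100*, 100010*, 100011*, 100101, 100110*, 101001, 101110*, 110000*, 110001*, 110010*, 110100*, 111011, 111101
[col 1] -00011, -10100, 00-111, 000-11, 0000-1, 00000-, 1-0010, 10-110, 100-10, 10001-, 110-00, 1100-0, 11000-
Prime implicants: -00011, -10100, 00-111, 000-11, 0000-1, 00000-, 1-0010, 10-110, 100-10, 10001-, 100101, 101001, 110-00, 1100-0, 11000-, 111011, 111101
PI chart (minterm → PIs covering it):
  0 | 00000-  (sole → essential)
  1 | 0000-1,00000-
  3 | -00011,000-11,0000-1
  7 | 00-111,000-11
  15 | 00-111  (sole → essential)
  20 | -10100  (sole → essential)
  34 | 1-0010,100-10,10001-
  35 | -00011,10001-
  37 | 100101  (sole → essential)
  38 | 10-110,100-10
  41 | 101001  (sole → essential)
  46 | 10-110  (sole → essential)
  48 | 110-00,1100-0,11000-
  49 | 11000-  (sole → essential)
  50 | 1-0010,1100-0
  52 | -10100,110-00
  59 | 111011  (sole → essential)
  61 | 111101  (sole → essential)
Essential prime implicants: -10100, 00-111, 00000-, 10-110, 100101, 101001, 11000-, 111011, 111101
Petrick residual → -00011, 1-0010
Minimum SOP uses 11 PIs: b'c'd'ef + bc'de'f' + a'b'def + a'b'c'd'e' + ac'd'ef' + ab'def' + ab'c'de'f + ab'cd'e'f + abc'd'e' + abcd'ef + abcde'f

11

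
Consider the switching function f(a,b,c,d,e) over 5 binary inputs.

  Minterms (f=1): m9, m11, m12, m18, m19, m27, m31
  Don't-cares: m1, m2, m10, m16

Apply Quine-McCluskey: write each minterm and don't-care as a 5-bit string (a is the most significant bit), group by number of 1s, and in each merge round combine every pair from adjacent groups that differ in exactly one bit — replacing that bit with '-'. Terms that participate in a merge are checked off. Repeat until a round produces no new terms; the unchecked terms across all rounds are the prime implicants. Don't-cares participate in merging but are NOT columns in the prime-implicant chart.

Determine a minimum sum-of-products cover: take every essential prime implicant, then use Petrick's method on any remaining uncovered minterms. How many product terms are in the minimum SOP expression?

4

Round 0: 00001✓ 00010✓ 01001✓ 01010✓ 01011✓ 01100 10000✓ 10010✓ 10011✓ 11011✓ 11111✓
Round 1: -0010 -1011 0-001 0-010 010-1 0101- 1-011 100-0 1001- 11-11
PIs = {-0010, -1011, 0-001, 0-010, 010-1, 0101-, 01100, 1-011, 100-0, 1001-, 11-11}
Coverage chart:
  m9: 0-001,010-1
  m11: -1011,010-1,0101-
  m12: 01100 ←essential
  m18: -0010,100-0,1001-
  m19: 1-011,1001-
  m27: -1011,1-011,11-11
  m31: 11-11 ←essential
Essential: 01100, 11-11
Petrick residual → 010-1, 1001-
Min cover (4 terms): a'bc'e + a'bcd'e' + ab'c'd + abde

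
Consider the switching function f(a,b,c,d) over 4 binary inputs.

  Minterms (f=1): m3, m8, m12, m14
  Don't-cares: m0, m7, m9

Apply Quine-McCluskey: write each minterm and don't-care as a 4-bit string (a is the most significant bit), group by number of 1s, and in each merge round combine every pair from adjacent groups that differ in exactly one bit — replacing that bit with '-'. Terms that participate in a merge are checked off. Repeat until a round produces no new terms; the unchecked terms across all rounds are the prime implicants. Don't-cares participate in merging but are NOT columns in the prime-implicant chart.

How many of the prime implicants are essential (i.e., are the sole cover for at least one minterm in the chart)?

size-2^0 implicants → 0000(✓)  0011(✓)  0111(✓)  1000(✓)  1001(✓)  1100(✓)  1110(✓)
size-2^1 implicants → -000  0-11  1-00  100-  11-0
Unchecked terms (primes): -000, 0-11, 1-00, 100-, 11-0
Minterm coverage:
  m3 ⊆ 0-11 [E]
  m8 ⊆ -000,1-00,100-
  m12 ⊆ 1-00,11-0
  m14 ⊆ 11-0 [E]
E = {0-11, 11-0}

2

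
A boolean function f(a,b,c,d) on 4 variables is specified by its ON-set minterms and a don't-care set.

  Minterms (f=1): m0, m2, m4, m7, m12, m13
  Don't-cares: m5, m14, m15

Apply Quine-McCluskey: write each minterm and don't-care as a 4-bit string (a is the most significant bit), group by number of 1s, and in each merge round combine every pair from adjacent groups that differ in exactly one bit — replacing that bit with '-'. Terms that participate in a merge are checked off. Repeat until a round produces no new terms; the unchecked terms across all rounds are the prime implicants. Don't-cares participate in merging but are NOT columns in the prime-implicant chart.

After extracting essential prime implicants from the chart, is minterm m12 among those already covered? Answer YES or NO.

NO

[col 0] 0000*, 0010*, 0100*, 0101*, 0111*, 1100*, 1101*, 1110*, 1111*
[col 1] -100*, -101*, -111*, 0-00, 00-0, 01-1*, 010-*, 11-0*, 11-1*, 110-*, 111-*
[col 2] -1-1, -10-, 11--
Prime implicants: -1-1, -10-, 0-00, 00-0, 11--
PI chart (minterm → PIs covering it):
  0 | 0-00,00-0
  2 | 00-0  (sole → essential)
  4 | -10-,0-00
  7 | -1-1  (sole → essential)
  12 | -10-,11--
  13 | -1-1,-10-,11--
Essential prime implicants: -1-1, 00-0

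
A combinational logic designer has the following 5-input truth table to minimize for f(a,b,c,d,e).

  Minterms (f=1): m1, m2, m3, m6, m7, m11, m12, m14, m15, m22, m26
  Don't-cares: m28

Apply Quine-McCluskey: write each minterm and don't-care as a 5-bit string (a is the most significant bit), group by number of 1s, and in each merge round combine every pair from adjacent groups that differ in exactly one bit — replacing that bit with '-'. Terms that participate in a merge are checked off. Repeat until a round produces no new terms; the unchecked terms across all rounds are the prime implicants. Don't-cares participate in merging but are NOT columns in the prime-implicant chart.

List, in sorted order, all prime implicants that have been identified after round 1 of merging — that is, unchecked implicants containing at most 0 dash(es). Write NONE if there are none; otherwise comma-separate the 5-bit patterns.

11010

size-2^0 implicants → 00001(✓)  00010(✓)  00011(✓)  00110(✓)  00111(✓)  01011(✓)  01100(✓)  01110(✓)  01111(✓)  10110(✓)  11010  11100(✓)
size-2^1 implicants → -0110  -1100  0-011(✓)  0-110(✓)  0-111(✓)  00-10(✓)  00-11(✓)  000-1  0001-(✓)  0011-(✓)  01-11(✓)  011-0  0111-(✓)
size-2^2 implicants → 0--11  0-11-  00-1-
Unchecked terms (primes): -0110, -1100, 0--11, 0-11-, 00-1-, 000-1, 011-0, 11010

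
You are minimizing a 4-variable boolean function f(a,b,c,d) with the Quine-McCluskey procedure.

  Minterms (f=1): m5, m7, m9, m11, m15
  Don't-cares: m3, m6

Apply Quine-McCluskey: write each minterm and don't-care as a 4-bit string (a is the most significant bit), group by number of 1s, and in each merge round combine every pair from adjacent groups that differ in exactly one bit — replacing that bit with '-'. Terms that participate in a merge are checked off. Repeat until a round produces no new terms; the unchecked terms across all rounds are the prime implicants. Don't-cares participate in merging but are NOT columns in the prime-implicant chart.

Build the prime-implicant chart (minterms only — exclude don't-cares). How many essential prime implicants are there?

3

Round 0: 0011✓ 0101✓ 0110✓ 0111✓ 1001✓ 1011✓ 1111✓
Round 1: -011✓ -111✓ 0-11✓ 01-1 011- 1-11✓ 10-1
Round 2: --11
PIs = {--11, 01-1, 011-, 10-1}
Coverage chart:
  m5: 01-1 ←essential
  m7: --11,01-1,011-
  m9: 10-1 ←essential
  m11: --11,10-1
  m15: --11 ←essential
Essential: --11, 01-1, 10-1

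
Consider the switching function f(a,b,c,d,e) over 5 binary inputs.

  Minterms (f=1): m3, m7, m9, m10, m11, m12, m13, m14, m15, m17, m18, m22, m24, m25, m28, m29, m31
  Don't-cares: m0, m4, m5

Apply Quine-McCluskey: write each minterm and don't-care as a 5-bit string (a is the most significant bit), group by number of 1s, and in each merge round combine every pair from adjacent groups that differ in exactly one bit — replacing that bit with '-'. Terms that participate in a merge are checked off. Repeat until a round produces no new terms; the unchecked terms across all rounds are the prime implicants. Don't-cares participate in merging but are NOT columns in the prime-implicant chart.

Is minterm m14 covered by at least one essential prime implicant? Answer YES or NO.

[col 0] 00000*, 00011*, 00100*, 00101*, 00111*, 01001*, 01010*, 01011*, 01100*, 01101*, 01110*, 01111*, 10001*, 10010*, 10110*, 11000*, 11001*, 11100*, 11101*, 11111*
[col 1] -1001*, -1100*, -1101*, -1111*, 0-011*, 0-100*, 0-101*, 0-111*, 00-00, 00-11*, 001-1*, 0010-*, 01-01*, 01-10*, 01-11*, 010-1*, 0101-*, 011-0*, 011-1*, 0110-*, 0111-*, 1-001, 10-10, 11-00*, 11-01*, 1100-*, 111-1*, 1110-*
[col 2] -1-01, -11-1, -110-, 0--11, 0-1-1, 0-10-, 01--1, 01-1-, 011--, 11-0-
Prime implicants: -1-01, -11-1, -110-, 0--11, 0-1-1, 0-10-, 00-00, 01--1, 01-1-, 011--, 1-001, 10-10, 11-0-
PI chart (minterm → PIs covering it):
  3 | 0--11  (sole → essential)
  7 | 0--11,0-1-1
  9 | -1-01,01--1
  10 | 01-1-  (sole → essential)
  11 | 0--11,01--1,01-1-
  12 | -110-,0-10-,011--
  13 | -1-01,-11-1,-110-,0-1-1,0-10-,01--1,011--
  14 | 01-1-,011--
  15 | -11-1,0--11,0-1-1,01--1,01-1-,011--
  17 | 1-001  (sole → essential)
  18 | 10-10  (sole → essential)
  22 | 10-10  (sole → essential)
  24 | 11-0-  (sole → essential)
  25 | -1-01,1-001,11-0-
  28 | -110-,11-0-
  29 | -1-01,-11-1,-110-,11-0-
  31 | -11-1  (sole → essential)
Essential prime implicants: -11-1, 0--11, 01-1-, 1-001, 10-10, 11-0-

YES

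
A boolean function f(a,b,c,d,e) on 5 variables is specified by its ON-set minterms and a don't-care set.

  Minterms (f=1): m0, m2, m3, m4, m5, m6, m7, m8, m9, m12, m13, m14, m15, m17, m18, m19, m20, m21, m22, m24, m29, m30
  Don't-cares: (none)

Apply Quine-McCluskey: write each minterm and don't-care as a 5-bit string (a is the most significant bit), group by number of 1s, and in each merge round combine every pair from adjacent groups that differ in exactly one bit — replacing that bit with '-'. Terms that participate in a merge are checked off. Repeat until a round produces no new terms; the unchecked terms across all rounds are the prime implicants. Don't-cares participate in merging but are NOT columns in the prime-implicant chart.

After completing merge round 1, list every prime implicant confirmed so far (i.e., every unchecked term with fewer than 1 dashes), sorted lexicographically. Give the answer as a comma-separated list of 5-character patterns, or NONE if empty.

NONE

size-2^0 implicants → 00000(✓)  00010(✓)  00011(✓)  00100(✓)  00101(✓)  00110(✓)  00111(✓)  01000(✓)  01001(✓)  01100(✓)  01101(✓)  01110(✓)  01111(✓)  10001(✓)  10010(✓)  10011(✓)  10100(✓)  10101(✓)  10110(✓)  11000(✓)  11101(✓)  11110(✓)
size-2^1 implicants → -0010(✓)  -0011(✓)  -0100(✓)  -0101(✓)  -0110(✓)  -1000  -1101(✓)  -1110(✓)  0-000(✓)  0-100(✓)  0-101(✓)  0-110(✓)  0-111(✓)  00-00(✓)  00-10(✓)  00-11(✓)  000-0(✓)  0001-(✓)  001-0(✓)  001-1(✓)  0010-(✓)  0011-(✓)  01-00(✓)  01-01(✓)  0100-(✓)  011-0(✓)  011-1(✓)  0110-(✓)  0111-(✓)  1-101(✓)  1-110(✓)  10-01  10-10(✓)  100-1  1001-(✓)  101-0(✓)  1010-(✓)
size-2^2 implicants → --101  --110  -0-10  -001-  -01-0  -010-  0--00  0-1-0(✓)  0-1-1(✓)  0-10-(✓)  0-11-(✓)  00--0  00-1-  001--(✓)  01-0-  011--(✓)
size-2^3 implicants → 0-1--
Unchecked terms (primes): --101, --110, -0-10, -001-, -01-0, -010-, -1000, 0--00, 0-1--, 00--0, 00-1-, 01-0-, 10-01, 100-1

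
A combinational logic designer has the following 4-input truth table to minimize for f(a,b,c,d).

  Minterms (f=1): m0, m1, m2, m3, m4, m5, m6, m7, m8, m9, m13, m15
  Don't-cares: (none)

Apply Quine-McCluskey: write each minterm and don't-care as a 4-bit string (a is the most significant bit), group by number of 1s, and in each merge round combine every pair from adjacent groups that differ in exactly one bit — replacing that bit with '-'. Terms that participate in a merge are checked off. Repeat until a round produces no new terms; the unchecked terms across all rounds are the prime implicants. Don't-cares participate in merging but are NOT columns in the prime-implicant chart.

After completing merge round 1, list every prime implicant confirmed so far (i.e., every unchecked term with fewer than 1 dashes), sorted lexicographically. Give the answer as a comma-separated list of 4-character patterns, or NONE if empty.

Round 0: 0000✓ 0001✓ 0010✓ 0011✓ 0100✓ 0101✓ 0110✓ 0111✓ 1000✓ 1001✓ 1101✓ 1111✓
Round 1: -000✓ -001✓ -101✓ -111✓ 0-00✓ 0-01✓ 0-10✓ 0-11✓ 00-0✓ 00-1✓ 000-✓ 001-✓ 01-0✓ 01-1✓ 010-✓ 011-✓ 1-01✓ 100-✓ 11-1✓
Round 2: --01 -00- -1-1 0--0✓ 0--1✓ 0-0-✓ 0-1-✓ 00--✓ 01--✓
Round 3: 0---
PIs = {--01, -00-, -1-1, 0---}

NONE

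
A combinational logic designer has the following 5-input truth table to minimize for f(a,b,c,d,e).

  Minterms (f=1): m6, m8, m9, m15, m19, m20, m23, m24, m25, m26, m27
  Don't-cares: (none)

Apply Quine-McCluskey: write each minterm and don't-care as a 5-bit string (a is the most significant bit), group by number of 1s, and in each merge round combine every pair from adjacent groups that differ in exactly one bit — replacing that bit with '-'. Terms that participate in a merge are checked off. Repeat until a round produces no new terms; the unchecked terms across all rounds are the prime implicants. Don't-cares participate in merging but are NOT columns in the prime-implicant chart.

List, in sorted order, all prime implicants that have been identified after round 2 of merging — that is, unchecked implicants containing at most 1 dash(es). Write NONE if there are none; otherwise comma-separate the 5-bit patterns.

00110, 01111, 1-011, 10-11, 10100

size-2^0 implicants → 00110  01000(✓)  01001(✓)  01111  10011(✓)  10100  10111(✓)  11000(✓)  11001(✓)  11010(✓)  11011(✓)
size-2^1 implicants → -1000(✓)  -1001(✓)  0100-(✓)  1-011  10-11  110-0(✓)  110-1(✓)  1100-(✓)  1101-(✓)
size-2^2 implicants → -100-  110--
Unchecked terms (primes): -100-, 00110, 01111, 1-011, 10-11, 10100, 110--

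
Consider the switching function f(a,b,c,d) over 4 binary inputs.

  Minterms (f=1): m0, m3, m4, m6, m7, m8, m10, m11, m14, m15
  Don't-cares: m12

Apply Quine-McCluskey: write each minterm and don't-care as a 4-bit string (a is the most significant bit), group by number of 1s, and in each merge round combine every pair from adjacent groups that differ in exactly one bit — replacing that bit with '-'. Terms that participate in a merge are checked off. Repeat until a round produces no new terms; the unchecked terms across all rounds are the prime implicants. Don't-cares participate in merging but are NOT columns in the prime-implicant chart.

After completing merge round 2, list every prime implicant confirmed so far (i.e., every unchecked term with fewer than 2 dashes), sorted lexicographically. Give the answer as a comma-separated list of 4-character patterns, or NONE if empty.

NONE

[col 0] 0000*, 0011*, 0100*, 0110*, 0111*, 1000*, 1010*, 1011*, 1100*, 1110*, 1111*
[col 1] -000*, -011*, -100*, -110*, -111*, 0-00*, 0-11*, 01-0*, 011-*, 1-00*, 1-10*, 1-11*, 10-0*, 101-*, 11-0*, 111-*
[col 2] --00, --11, -1-0, -11-, 1--0, 1-1-
Prime implicants: --00, --11, -1-0, -11-, 1--0, 1-1-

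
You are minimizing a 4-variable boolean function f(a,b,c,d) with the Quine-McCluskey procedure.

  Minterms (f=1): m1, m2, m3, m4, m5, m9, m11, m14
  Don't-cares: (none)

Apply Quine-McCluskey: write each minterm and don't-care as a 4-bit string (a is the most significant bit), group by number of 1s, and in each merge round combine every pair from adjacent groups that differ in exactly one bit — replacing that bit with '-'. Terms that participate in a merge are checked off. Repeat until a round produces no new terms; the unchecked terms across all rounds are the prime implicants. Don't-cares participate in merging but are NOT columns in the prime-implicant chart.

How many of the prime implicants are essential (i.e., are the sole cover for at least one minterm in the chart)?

4

Round 0: 0001✓ 0010✓ 0011✓ 0100✓ 0101✓ 1001✓ 1011✓ 1110
Round 1: -001✓ -011✓ 0-01 00-1✓ 001- 010- 10-1✓
Round 2: -0-1
PIs = {-0-1, 0-01, 001-, 010-, 1110}
Coverage chart:
  m1: -0-1,0-01
  m2: 001- ←essential
  m3: -0-1,001-
  m4: 010- ←essential
  m5: 0-01,010-
  m9: -0-1 ←essential
  m11: -0-1 ←essential
  m14: 1110 ←essential
Essential: -0-1, 001-, 010-, 1110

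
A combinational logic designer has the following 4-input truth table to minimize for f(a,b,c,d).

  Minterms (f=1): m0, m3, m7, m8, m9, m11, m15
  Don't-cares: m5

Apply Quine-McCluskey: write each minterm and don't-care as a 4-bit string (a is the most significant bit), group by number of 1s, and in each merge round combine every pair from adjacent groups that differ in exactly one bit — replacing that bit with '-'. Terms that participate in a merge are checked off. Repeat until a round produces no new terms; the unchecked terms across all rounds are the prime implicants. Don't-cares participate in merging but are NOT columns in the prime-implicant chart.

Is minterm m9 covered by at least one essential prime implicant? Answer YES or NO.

[col 0] 0000*, 0011*, 0101*, 0111*, 1000*, 1001*, 1011*, 1111*
[col 1] -000, -011*, -111*, 0-11*, 01-1, 1-11*, 10-1, 100-
[col 2] --11
Prime implicants: --11, -000, 01-1, 10-1, 100-
PI chart (minterm → PIs covering it):
  0 | -000  (sole → essential)
  3 | --11  (sole → essential)
  7 | --11,01-1
  8 | -000,100-
  9 | 10-1,100-
  11 | --11,10-1
  15 | --11  (sole → essential)
Essential prime implicants: --11, -000

NO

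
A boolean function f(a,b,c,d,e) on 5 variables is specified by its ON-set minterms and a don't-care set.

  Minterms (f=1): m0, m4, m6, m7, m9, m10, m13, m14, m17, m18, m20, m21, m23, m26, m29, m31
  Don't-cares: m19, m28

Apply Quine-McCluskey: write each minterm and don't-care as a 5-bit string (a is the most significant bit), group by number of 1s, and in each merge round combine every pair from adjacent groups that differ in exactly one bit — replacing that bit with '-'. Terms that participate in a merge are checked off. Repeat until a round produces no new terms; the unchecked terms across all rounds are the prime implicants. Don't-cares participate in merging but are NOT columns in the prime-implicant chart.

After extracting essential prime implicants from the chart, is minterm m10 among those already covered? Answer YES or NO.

[col 0] 00000*, 00100*, 00110*, 00111*, 01001*, 01010*, 01101*, 01110*, 10001*, 10010*, 10011*, 10100*, 10101*, 10111*, 11010*, 11100*, 11101*, 11111*
[col 1] -0100, -0111, -1010, -1101, 0-110, 00-00, 001-0, 0011-, 01-01, 01-10, 1-010, 1-100*, 1-101*, 1-111*, 10-01*, 10-11*, 100-1*, 1001-, 101-1*, 1010-*, 111-1*, 1110-*
[col 2] 1-1-1, 1-10-, 10--1
Prime implicants: -0100, -0111, -1010, -1101, 0-110, 00-00, 001-0, 0011-, 01-01, 01-10, 1-010, 1-1-1, 1-10-, 10--1, 1001-
PI chart (minterm → PIs covering it):
  0 | 00-00  (sole → essential)
  4 | -0100,00-00,001-0
  6 | 0-110,001-0,0011-
  7 | -0111,0011-
  9 | 01-01  (sole → essential)
  10 | -1010,01-10
  13 | -1101,01-01
  14 | 0-110,01-10
  17 | 10--1  (sole → essential)
  18 | 1-010,1001-
  20 | -0100,1-10-
  21 | 1-1-1,1-10-,10--1
  23 | -0111,1-1-1,10--1
  26 | -1010,1-010
  29 | -1101,1-1-1,1-10-
  31 | 1-1-1  (sole → essential)
Essential prime implicants: 00-00, 01-01, 1-1-1, 10--1

NO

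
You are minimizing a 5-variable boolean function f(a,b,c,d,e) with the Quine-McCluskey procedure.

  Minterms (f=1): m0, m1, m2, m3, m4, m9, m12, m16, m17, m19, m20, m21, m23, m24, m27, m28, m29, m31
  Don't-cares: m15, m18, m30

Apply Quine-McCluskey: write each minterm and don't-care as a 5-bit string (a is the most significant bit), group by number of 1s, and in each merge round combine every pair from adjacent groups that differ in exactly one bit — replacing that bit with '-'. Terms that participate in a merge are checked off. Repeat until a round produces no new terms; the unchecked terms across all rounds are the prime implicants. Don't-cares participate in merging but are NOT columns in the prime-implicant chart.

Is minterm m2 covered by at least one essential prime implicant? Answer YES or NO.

[col 0] 00000*, 00001*, 00010*, 00011*, 00100*, 01001*, 01100*, 01111*, 10000*, 10001*, 10010*, 10011*, 10100*, 10101*, 10111*, 11000*, 11011*, 11100*, 11101*, 11110*, 11111*
[col 1] -0000*, -0001*, -0010*, -0011*, -0100*, -1100*, -1111, 0-001, 0-100*, 00-00*, 000-0*, 000-1*, 0000-*, 0001-*, 1-000*, 1-011*, 1-100*, 1-101*, 1-111*, 10-00*, 10-01*, 10-11*, 100-0*, 100-1*, 1000-*, 1001-*, 101-1*, 1010-*, 11-00*, 11-11*, 111-0*, 111-1*, 1110-*, 1111-*
[col 2] --100, -0-00, -00-0*, -00-1*, -000-*, -001-*, 000--*, 1--00, 1--11, 1-1-1, 1-10-, 10--1, 10-0-, 100--*, 111--
[col 3] -00--
Prime implicants: --100, -0-00, -00--, -1111, 0-001, 1--00, 1--11, 1-1-1, 1-10-, 10--1, 10-0-, 111--
PI chart (minterm → PIs covering it):
  0 | -0-00,-00--
  1 | -00--,0-001
  2 | -00--  (sole → essential)
  3 | -00--  (sole → essential)
  4 | --100,-0-00
  9 | 0-001  (sole → essential)
  12 | --100  (sole → essential)
  16 | -0-00,-00--,1--00,10-0-
  17 | -00--,10--1,10-0-
  19 | -00--,1--11,10--1
  20 | --100,-0-00,1--00,1-10-,10-0-
  21 | 1-1-1,1-10-,10--1,10-0-
  23 | 1--11,1-1-1,10--1
  24 | 1--00  (sole → essential)
  27 | 1--11  (sole → essential)
  28 | --100,1--00,1-10-,111--
  29 | 1-1-1,1-10-,111--
  31 | -1111,1--11,1-1-1,111--
Essential prime implicants: --100, -00--, 0-001, 1--00, 1--11

YES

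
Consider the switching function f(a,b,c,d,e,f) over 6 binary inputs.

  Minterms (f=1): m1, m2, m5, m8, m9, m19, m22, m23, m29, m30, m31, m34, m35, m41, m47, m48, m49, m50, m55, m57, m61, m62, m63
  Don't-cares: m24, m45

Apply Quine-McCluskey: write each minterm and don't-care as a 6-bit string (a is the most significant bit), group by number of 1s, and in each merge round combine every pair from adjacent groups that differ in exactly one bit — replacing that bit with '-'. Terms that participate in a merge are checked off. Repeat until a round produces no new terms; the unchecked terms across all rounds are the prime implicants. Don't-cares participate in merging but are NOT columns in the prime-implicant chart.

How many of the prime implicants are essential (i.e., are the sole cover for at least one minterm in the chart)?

[col 0] 000001*, 000010*, 000101*, 001000*, 001001*, 010011*, 010110*, 010111*, 011000*, 011101*, 011110*, 011111*, 100010*, 100011*, 101001*, 101101*, 101111*, 110000*, 110001*, 110010*, 110111*, 111001*, 111101*, 111110*, 111111*
[col 1] -00010, -01001, -10111*, -11101*, -11110*, -11111*, 0-1000, 00-001, 000-01, 00100-, 01-110*, 01-111*, 010-11, 01011-*, 0111-1*, 01111-*, 1-0010, 1-1001*, 1-1101*, 1-1111*, 10001-, 101-01*, 1011-1*, 11-001, 11-111*, 1100-0, 11000-, 111-01*, 1111-1*, 11111-*
[col 2] -1-111, -111-1, -1111-, 01-11-, 1-1-01, 1-11-1
Prime implicants: -00010, -01001, -1-111, -111-1, -1111-, 0-1000, 00-001, 000-01, 00100-, 01-11-, 010-11, 1-0010, 1-1-01, 1-11-1, 10001-, 11-001, 1100-0, 11000-
PI chart (minterm → PIs covering it):
  1 | 00-001,000-01
  2 | -00010  (sole → essential)
  5 | 000-01  (sole → essential)
  8 | 0-1000,00100-
  9 | -01001,00-001,00100-
  19 | 010-11  (sole → essential)
  22 | 01-11-  (sole → essential)
  23 | -1-111,01-11-,010-11
  29 | -111-1  (sole → essential)
  30 | -1111-,01-11-
  31 | -1-111,-111-1,-1111-,01-11-
  34 | -00010,1-0010,10001-
  35 | 10001-  (sole → essential)
  41 | -01001,1-1-01
  47 | 1-11-1  (sole → essential)
  48 | 1100-0,11000-
  49 | 11-001,11000-
  50 | 1-0010,1100-0
  55 | -1-111  (sole → essential)
  57 | 1-1-01,11-001
  61 | -111-1,1-1-01,1-11-1
  62 | -1111-  (sole → essential)
  63 | -1-111,-111-1,-1111-,1-11-1
Essential prime implicants: -00010, -1-111, -111-1, -1111-, 000-01, 01-11-, 010-11, 1-11-1, 10001-

9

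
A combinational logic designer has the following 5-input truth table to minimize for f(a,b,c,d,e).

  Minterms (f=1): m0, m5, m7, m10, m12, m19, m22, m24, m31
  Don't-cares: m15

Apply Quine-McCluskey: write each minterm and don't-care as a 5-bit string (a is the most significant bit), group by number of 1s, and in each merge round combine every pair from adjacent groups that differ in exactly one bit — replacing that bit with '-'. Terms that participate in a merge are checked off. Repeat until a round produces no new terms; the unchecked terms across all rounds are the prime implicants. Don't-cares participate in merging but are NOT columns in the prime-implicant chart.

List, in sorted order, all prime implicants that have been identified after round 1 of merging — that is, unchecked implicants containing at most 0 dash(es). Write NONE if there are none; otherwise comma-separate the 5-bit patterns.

Round 0: 00000 00101✓ 00111✓ 01010 01100 01111✓ 10011 10110 11000 11111✓
Round 1: -1111 0-111 001-1
PIs = {-1111, 0-111, 00000, 001-1, 01010, 01100, 10011, 10110, 11000}

00000, 01010, 01100, 10011, 10110, 11000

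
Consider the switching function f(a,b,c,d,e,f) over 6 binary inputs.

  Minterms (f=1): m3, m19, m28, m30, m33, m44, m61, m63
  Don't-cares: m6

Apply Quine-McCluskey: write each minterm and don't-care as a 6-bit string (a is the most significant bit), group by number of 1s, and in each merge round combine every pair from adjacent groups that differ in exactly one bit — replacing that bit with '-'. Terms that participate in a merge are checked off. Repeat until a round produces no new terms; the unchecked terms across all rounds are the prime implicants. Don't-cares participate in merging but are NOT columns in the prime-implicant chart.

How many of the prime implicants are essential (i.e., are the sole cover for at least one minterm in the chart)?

5

size-2^0 implicants → 000011(✓)  000110  010011(✓)  011100(✓)  011110(✓)  100001  101100  111101(✓)  111111(✓)
size-2^1 implicants → 0-0011  0111-0  1111-1
Unchecked terms (primes): 0-0011, 000110, 0111-0, 100001, 101100, 1111-1
Minterm coverage:
  m3 ⊆ 0-0011 [E]
  m19 ⊆ 0-0011 [E]
  m28 ⊆ 0111-0 [E]
  m30 ⊆ 0111-0 [E]
  m33 ⊆ 100001 [E]
  m44 ⊆ 101100 [E]
  m61 ⊆ 1111-1 [E]
  m63 ⊆ 1111-1 [E]
E = {0-0011, 0111-0, 100001, 101100, 1111-1}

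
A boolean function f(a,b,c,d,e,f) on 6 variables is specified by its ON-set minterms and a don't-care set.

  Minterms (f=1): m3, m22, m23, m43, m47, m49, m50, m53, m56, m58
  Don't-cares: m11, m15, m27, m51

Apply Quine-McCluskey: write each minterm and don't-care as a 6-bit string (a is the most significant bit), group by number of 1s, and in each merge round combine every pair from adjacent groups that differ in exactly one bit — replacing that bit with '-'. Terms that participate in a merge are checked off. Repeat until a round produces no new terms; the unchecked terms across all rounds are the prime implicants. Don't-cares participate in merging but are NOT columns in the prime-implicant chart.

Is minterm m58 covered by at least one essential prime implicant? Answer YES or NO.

[col 0] 000011*, 001011*, 001111*, 010110*, 010111*, 011011*, 101011*, 101111*, 110001*, 110010*, 110011*, 110101*, 111000*, 111010*
[col 1] -01011*, -01111*, 0-1011, 00-011, 001-11*, 01011-, 101-11*, 11-010, 110-01, 1100-1, 11001-, 1110-0
[col 2] -01-11
Prime implicants: -01-11, 0-1011, 00-011, 01011-, 11-010, 110-01, 1100-1, 11001-, 1110-0
PI chart (minterm → PIs covering it):
  3 | 00-011  (sole → essential)
  22 | 01011-  (sole → essential)
  23 | 01011-  (sole → essential)
  43 | -01-11  (sole → essential)
  47 | -01-11  (sole → essential)
  49 | 110-01,1100-1
  50 | 11-010,11001-
  53 | 110-01  (sole → essential)
  56 | 1110-0  (sole → essential)
  58 | 11-010,1110-0
Essential prime implicants: -01-11, 00-011, 01011-, 110-01, 1110-0

YES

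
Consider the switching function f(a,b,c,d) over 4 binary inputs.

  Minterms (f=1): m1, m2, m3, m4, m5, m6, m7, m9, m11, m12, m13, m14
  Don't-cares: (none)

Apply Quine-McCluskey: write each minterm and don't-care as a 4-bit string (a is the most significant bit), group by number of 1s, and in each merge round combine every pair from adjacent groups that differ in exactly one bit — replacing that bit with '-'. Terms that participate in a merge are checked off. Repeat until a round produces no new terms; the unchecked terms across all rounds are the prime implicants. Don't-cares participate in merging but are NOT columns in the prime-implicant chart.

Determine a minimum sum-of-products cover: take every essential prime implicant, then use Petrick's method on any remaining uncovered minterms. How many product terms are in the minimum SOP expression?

4

Round 0: 0001✓ 0010✓ 0011✓ 0100✓ 0101✓ 0110✓ 0111✓ 1001✓ 1011✓ 1100✓ 1101✓ 1110✓
Round 1: -001✓ -011✓ -100✓ -101✓ -110✓ 0-01✓ 0-10✓ 0-11✓ 00-1✓ 001-✓ 01-0✓ 01-1✓ 010-✓ 011-✓ 1-01✓ 10-1✓ 11-0✓ 110-✓
Round 2: --01 -0-1 -1-0 -10- 0--1 0-1- 01--
PIs = {--01, -0-1, -1-0, -10-, 0--1, 0-1-, 01--}
Coverage chart:
  m1: --01,-0-1,0--1
  m2: 0-1- ←essential
  m3: -0-1,0--1,0-1-
  m4: -1-0,-10-,01--
  m5: --01,-10-,0--1,01--
  m6: -1-0,0-1-,01--
  m7: 0--1,0-1-,01--
  m9: --01,-0-1
  m11: -0-1 ←essential
  m12: -1-0,-10-
  m13: --01,-10-
  m14: -1-0 ←essential
Essential: -0-1, -1-0, 0-1-
Petrick residual → --01
Min cover (4 terms): c'd + b'd + bd' + a'c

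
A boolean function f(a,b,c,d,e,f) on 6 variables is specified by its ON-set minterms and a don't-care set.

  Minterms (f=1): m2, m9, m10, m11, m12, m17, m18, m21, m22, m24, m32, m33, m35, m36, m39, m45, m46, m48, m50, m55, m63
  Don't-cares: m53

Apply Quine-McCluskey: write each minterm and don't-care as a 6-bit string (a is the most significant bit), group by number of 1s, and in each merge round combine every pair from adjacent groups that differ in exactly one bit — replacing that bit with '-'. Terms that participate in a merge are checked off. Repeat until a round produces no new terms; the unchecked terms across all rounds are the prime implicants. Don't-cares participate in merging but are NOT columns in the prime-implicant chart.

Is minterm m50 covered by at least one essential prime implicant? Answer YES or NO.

Round 0: 000010✓ 001001✓ 001010✓ 001011✓ 001100 010001✓ 010010✓ 010101✓ 010110✓ 011000 100000✓ 100001✓ 100011✓ 100100✓ 100111✓ 101101 101110 110000✓ 110010✓ 110101✓ 110111✓ 111111✓
Round 1: -10010 -10101 0-0010 00-010 0010-1 00101- 010-01 010-10 1-0000 1-0111 100-00 100-11 1000-1 10000- 11-111 1100-0 1101-1
PIs = {-10010, -10101, 0-0010, 00-010, 0010-1, 00101-, 001100, 010-01, 010-10, 011000, 1-0000, 1-0111, 100-00, 100-11, 1000-1, 10000-, 101101, 101110, 11-111, 1100-0, 1101-1}
Coverage chart:
  m2: 0-0010,00-010
  m9: 0010-1 ←essential
  m10: 00-010,00101-
  m11: 0010-1,00101-
  m12: 001100 ←essential
  m17: 010-01 ←essential
  m18: -10010,0-0010,010-10
  m21: -10101,010-01
  m22: 010-10 ←essential
  m24: 011000 ←essential
  m32: 1-0000,100-00,10000-
  m33: 1000-1,10000-
  m35: 100-11,1000-1
  m36: 100-00 ←essential
  m39: 1-0111,100-11
  m45: 101101 ←essential
  m46: 101110 ←essential
  m48: 1-0000,1100-0
  m50: -10010,1100-0
  m55: 1-0111,11-111,1101-1
  m63: 11-111 ←essential
Essential: 0010-1, 001100, 010-01, 010-10, 011000, 100-00, 101101, 101110, 11-111

NO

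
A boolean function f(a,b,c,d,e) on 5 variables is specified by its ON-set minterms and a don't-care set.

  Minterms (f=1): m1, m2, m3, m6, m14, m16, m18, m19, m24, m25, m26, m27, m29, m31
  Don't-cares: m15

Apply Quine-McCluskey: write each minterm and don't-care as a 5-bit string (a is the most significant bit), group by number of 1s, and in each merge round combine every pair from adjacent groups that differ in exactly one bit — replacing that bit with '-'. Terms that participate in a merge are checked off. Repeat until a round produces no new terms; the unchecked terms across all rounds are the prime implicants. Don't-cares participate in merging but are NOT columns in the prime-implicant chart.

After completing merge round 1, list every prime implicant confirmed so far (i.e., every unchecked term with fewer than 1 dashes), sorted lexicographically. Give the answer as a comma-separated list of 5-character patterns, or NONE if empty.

[col 0] 00001*, 00010*, 00011*, 00110*, 01110*, 01111*, 10000*, 10010*, 10011*, 11000*, 11001*, 11010*, 11011*, 11101*, 11111*
[col 1] -0010*, -0011*, -1111, 0-110, 00-10, 000-1, 0001-*, 0111-, 1-000*, 1-010*, 1-011*, 100-0*, 1001-*, 11-01*, 11-11*, 110-0*, 110-1*, 1100-*, 1101-*, 111-1*
[col 2] -001-, 1-0-0, 1-01-, 11--1, 110--
Prime implicants: -001-, -1111, 0-110, 00-10, 000-1, 0111-, 1-0-0, 1-01-, 11--1, 110--

NONE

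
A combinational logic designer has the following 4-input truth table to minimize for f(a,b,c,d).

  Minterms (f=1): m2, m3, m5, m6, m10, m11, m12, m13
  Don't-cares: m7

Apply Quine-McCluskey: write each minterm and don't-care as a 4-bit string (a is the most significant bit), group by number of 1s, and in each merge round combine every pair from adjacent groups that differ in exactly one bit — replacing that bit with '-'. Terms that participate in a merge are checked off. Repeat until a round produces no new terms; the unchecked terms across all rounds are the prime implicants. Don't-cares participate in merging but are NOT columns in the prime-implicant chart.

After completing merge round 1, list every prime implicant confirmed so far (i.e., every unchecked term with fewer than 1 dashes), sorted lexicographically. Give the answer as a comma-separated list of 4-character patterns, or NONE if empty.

Round 0: 0010✓ 0011✓ 0101✓ 0110✓ 0111✓ 1010✓ 1011✓ 1100✓ 1101✓
Round 1: -010✓ -011✓ -101 0-10✓ 0-11✓ 001-✓ 01-1 011-✓ 101-✓ 110-
Round 2: -01- 0-1-
PIs = {-01-, -101, 0-1-, 01-1, 110-}

NONE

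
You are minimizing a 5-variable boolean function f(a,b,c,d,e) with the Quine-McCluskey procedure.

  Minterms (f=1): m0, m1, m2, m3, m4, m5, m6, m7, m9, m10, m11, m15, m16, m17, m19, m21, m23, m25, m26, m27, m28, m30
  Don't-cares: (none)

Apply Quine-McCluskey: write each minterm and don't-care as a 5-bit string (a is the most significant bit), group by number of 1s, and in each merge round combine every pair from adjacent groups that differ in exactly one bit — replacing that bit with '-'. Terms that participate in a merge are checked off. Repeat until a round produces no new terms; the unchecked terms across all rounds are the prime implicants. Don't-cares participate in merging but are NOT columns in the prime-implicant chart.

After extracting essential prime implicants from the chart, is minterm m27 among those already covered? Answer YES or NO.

YES

[col 0] 00000*, 00001*, 00010*, 00011*, 00100*, 00101*, 00110*, 00111*, 01001*, 01010*, 01011*, 01111*, 10000*, 10001*, 10011*, 10101*, 10111*, 11001*, 11010*, 11011*, 11100*, 11110*
[col 1] -0000*, -0001*, -0011*, -0101*, -0111*, -1001*, -1010*, -1011*, 0-001*, 0-010*, 0-011*, 0-111*, 00-00*, 00-01*, 00-10*, 00-11*, 000-0*, 000-1*, 0000-*, 0001-*, 001-0*, 001-1*, 0010-*, 0011-*, 01-11*, 010-1*, 0101-*, 1-001*, 1-011*, 10-01*, 10-11*, 100-1*, 1000-*, 101-1*, 11-10, 110-1*, 1101-*, 111-0
[col 2] --001*, --011*, -0-01*, -0-11*, -00-1*, -000-, -01-1*, -10-1*, -101-, 0--11, 0-0-1*, 0-01-, 00--0*, 00--1*, 00-0-*, 00-1-*, 000--*, 001--*, 1-0-1*, 10--1*
[col 3] --0-1, -0--1, 00---
Prime implicants: --0-1, -0--1, -000-, -101-, 0--11, 0-01-, 00---, 11-10, 111-0
PI chart (minterm → PIs covering it):
  0 | -000-,00---
  1 | --0-1,-0--1,-000-,00---
  2 | 0-01-,00---
  3 | --0-1,-0--1,0--11,0-01-,00---
  4 | 00---  (sole → essential)
  5 | -0--1,00---
  6 | 00---  (sole → essential)
  7 | -0--1,0--11,00---
  9 | --0-1  (sole → essential)
  10 | -101-,0-01-
  11 | --0-1,-101-,0--11,0-01-
  15 | 0--11  (sole → essential)
  16 | -000-  (sole → essential)
  17 | --0-1,-0--1,-000-
  19 | --0-1,-0--1
  21 | -0--1  (sole → essential)
  23 | -0--1  (sole → essential)
  25 | --0-1  (sole → essential)
  26 | -101-,11-10
  27 | --0-1,-101-
  28 | 111-0  (sole → essential)
  30 | 11-10,111-0
Essential prime implicants: --0-1, -0--1, -000-, 0--11, 00---, 111-0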